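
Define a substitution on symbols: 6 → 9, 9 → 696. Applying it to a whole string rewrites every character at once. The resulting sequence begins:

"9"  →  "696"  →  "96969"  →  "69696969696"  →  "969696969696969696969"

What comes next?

6969696969696969696969696969696969696969696

φ(969696969696969696969) expands symbol-by-symbol to 696 9 696 9 696 9 696 9 696 9 696 9 696 9 696 9 696 9 696 9 696; joining the 21 pieces gives the next term.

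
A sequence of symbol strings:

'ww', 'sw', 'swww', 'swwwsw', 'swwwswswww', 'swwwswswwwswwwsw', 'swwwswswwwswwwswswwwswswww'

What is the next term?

From term 3 onward, concatenate the last term with the second-to-last: sw·ww = swww, swww·sw = swwwsw, …
Continuing: swwwswswwwswwwswswwwswswww · swwwswswwwswwwsw gives term 8.

swwwswswwwswwwswswwwswswwwswwwswswwwswwwsw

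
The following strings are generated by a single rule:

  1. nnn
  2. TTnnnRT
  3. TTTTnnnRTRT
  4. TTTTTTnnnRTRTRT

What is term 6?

Every step adds TT to the front and RT to the end of the previous string.
From TTTTTTnnnRTRTRT, 2 further steps: TTTTTTnnnRTRTRT → TTTTTTTTnnnRTRTRTRT → (answer).

TTTTTTTTTTnnnRTRTRTRTRT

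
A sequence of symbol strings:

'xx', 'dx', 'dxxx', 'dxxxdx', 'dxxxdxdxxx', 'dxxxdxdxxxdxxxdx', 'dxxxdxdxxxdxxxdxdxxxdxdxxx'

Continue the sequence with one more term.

dxxxdxdxxxdxxxdxdxxxdxdxxxdxxxdxdxxxdxxxdx

Each term (from the third on) is the previous term followed by the one before it: term 3 = dx·xx = dxxx.
The next term joins dxxxdxdxxxdxxxdxdxxxdxdxxx and dxxxdxdxxxdxxxdx.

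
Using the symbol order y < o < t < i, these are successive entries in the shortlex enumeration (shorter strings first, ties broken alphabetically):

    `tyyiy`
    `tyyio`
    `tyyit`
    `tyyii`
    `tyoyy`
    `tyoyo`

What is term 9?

tyooy

Stepping forward 3 times from tyoyo: tyoyo → tyoyt → tyoyi, then the target.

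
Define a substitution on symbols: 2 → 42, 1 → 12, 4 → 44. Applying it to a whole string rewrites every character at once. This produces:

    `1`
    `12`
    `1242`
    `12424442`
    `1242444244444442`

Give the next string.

Rewriting the 16 symbols of 1242444244444442 one by one yields 12 42 44 42 44 44 44 42 44 44 44 44 44 44 44 42; concatenated:

12424442444444424444444444444442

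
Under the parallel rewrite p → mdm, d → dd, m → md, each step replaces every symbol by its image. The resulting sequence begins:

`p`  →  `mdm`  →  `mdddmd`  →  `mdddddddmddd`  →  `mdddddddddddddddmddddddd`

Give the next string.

Rewriting the 24 symbols of mdddddddddddddddmddddddd one by one yields md dd dd dd dd dd dd dd dd dd dd dd dd dd dd dd md dd dd dd dd dd dd dd; concatenated:

mdddddddddddddddddddddddddddddddmddddddddddddddd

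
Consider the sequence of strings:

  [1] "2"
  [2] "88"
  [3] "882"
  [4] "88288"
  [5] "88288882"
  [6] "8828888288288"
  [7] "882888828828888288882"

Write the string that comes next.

This is a Fibonacci-style word recurrence s(k) = s(k−1)·s(k−2): e.g. 88·2 = 882.
The next term joins 882888828828888288882 and 8828888288288.

8828888288288882888828828888288288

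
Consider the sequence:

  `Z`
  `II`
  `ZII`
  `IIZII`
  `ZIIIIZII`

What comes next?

From term 3 onward, concatenate the second-to-last term with the last: Z·II = ZII, II·ZII = IIZII, …
So term 6 is IIZII·ZIIIIZII.

IIZIIZIIIIZII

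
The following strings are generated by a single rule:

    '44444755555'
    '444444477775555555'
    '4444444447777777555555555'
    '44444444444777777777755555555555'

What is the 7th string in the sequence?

44444444444444444777777777777777777755555555555555555

Each string has the form 4^{2n+3} 7^{3n-2} 5^{2n+3} (n = 1, 2, …).
Setting n = 7 gives 17, 19, 17 characters in each block.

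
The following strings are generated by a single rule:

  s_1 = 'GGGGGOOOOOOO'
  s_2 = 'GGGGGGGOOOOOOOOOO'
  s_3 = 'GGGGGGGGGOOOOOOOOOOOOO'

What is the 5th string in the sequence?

GGGGGGGGGGGGGOOOOOOOOOOOOOOOOOOO

Reading off run lengths: G runs 5, 7, 9; O runs 7, 10, 13 — each is linear in n, where the shown terms are n = 2, 3, 4.
At n = 6 the blocks have lengths 13, 19.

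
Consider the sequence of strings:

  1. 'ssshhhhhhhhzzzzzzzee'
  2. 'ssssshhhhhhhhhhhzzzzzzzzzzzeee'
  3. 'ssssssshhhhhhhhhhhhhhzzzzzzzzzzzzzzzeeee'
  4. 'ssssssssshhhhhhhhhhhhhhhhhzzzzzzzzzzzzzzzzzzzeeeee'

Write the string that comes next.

Each string has the form s^{2n-1} h^{3n+2} z^{4n-1} e^{n}, where the shown terms are n = 2, 3, 4, 5.
For the next term, n = 6, so the run lengths are 11, 20, 23, 6.

ssssssssssshhhhhhhhhhhhhhhhhhhhzzzzzzzzzzzzzzzzzzzzzzzeeeeee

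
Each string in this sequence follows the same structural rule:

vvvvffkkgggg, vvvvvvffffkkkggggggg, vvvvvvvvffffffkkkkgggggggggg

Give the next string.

vvvvvvvvvvffffffffkkkkkggggggggggggg

Term n consists of 2n v's, followed by 2n-2 f's, followed by n k's, followed by 3n-2 g's, where the shown terms are n = 2, 3, 4.
For the next term, n = 5, so the run lengths are 10, 8, 5, 13.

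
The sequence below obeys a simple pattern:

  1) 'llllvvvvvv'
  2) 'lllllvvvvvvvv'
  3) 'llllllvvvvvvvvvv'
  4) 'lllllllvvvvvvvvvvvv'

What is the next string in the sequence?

Reading off run lengths: l runs 4, 5, 6, 7; v runs 6, 8, 10, 12 — each is linear in n, where the shown terms are n = 3, 4, 5, 6.
Setting n = 7 gives 8, 14 characters in each block.

llllllllvvvvvvvvvvvvvv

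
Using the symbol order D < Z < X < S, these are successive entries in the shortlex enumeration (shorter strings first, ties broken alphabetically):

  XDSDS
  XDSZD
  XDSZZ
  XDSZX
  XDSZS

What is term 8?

XDSXX

Continuing the enumeration 3 steps past XDSZS: XDSZS → XDSXD → XDSXZ → (answer).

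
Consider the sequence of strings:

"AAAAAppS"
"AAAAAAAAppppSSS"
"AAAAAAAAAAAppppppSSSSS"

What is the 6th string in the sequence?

Term n consists of 3n+2 A's, followed by 2n p's, followed by 2n-1 S's (n = 1, 2, …).
Setting n = 6 gives 20, 12, 11 characters in each block.

AAAAAAAAAAAAAAAAAAAAppppppppppppSSSSSSSSSSS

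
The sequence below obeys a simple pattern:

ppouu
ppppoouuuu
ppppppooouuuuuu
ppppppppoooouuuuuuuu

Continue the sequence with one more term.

Term n consists of 2n p's, followed by n o's, followed by 2n u's (n = 1, 2, …).
Setting n = 5 gives 10, 5, 10 characters in each block.

ppppppppppooooouuuuuuuuuu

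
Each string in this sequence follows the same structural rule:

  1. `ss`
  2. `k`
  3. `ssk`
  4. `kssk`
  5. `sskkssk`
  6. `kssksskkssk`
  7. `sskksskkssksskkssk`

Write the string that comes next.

Each term (from the third on) is the two preceding terms concatenated in order: term 3 = ss·k = ssk.
So term 8 is kssksskkssk·sskksskkssksskkssk.

kssksskkssksskksskkssksskkssk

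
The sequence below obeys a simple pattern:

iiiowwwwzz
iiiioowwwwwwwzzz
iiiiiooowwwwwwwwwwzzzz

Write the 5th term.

iiiiiiiooooowwwwwwwwwwwwwwwwzzzzzz

The n-th term is n+2 i's then n o's then 3n+1 w's then n+1 z's (n = 1, 2, …).
For term 5, n = 5, so the run lengths are 7, 5, 16, 6.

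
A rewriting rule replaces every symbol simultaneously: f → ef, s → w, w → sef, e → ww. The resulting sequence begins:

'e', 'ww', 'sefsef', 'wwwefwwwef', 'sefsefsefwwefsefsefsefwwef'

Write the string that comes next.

wwwefwwwefwwwefsefsefwwefwwwefwwwefwwwefsefsefwwef

Applying the rule to each of the 26 symbols of sefsefsefwwefsefsefsefwwef gives the pieces w ww ef w ww ef w ww ef sef sef ww ef w ww ef w ww ef w ww ef sef sef ww ef, which concatenate to the answer.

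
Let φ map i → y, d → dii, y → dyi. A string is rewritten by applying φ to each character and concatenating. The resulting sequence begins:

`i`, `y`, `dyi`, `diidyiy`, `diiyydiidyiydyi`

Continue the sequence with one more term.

Rewriting the 15 symbols of diiyydiidyiydyi one by one yields dii y y dyi dyi dii y y dii dyi y dyi dii dyi y; concatenated:

diiyydyidyidiiyydiidyiydyidiidyiy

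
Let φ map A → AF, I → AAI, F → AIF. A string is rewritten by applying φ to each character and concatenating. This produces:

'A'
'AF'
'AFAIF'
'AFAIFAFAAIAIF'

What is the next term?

Replace each of the 13 characters of AFAIFAFAAIAIF in place — AF AIF AF AAI AIF AF AIF AF AF AAI AF AAI AIF — and concatenate.

AFAIFAFAAIAIFAFAIFAFAFAAIAFAAIAIF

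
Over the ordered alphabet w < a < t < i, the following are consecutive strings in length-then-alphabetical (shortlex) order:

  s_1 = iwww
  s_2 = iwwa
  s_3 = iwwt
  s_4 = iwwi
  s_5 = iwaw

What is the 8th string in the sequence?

Continuing the enumeration 3 steps past iwaw: iwaw → iwaa → iwat → (answer).

iwai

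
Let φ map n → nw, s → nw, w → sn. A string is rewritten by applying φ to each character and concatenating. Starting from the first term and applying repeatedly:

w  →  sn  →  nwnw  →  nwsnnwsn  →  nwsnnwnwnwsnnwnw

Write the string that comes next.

nwsnnwnwnwsnnwsnnwsnnwnwnwsnnwsn

Replace each of the 16 characters of nwsnnwnwnwsnnwnw in place — nw sn nw nw nw sn nw sn nw sn nw nw nw sn nw sn — and concatenate.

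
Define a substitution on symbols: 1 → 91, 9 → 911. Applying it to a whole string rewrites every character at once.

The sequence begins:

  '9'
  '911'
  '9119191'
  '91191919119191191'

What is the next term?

Rewriting the 17 symbols of 91191919119191191 one by one yields 911 91 91 911 91 911 91 911 91 91 911 91 911 91 91 911 91; concatenated:

91191919119191191911919191191911919191191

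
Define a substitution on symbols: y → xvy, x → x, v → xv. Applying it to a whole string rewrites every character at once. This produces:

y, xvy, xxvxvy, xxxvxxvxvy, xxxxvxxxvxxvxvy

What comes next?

xxxxxvxxxxvxxxvxxvxvy

Replace each of the 15 characters of xxxxvxxxvxxvxvy in place — x x x x xv x x x xv x x xv x xv xvy — and concatenate.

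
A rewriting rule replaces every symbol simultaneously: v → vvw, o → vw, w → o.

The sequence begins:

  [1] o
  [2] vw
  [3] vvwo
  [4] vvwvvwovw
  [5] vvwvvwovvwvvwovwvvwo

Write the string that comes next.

Replace each of the 20 characters of vvwvvwovvwvvwovwvvwo in place — vvw vvw o vvw vvw o vw vvw vvw o vvw vvw o vw vvw o vvw vvw o vw — and concatenate.

vvwvvwovvwvvwovwvvwvvwovvwvvwovwvvwovvwvvwovw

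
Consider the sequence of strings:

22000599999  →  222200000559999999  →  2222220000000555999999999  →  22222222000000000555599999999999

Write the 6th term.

Term n consists of 2n 2's, followed by 2n+1 0's, followed by n 5's, followed by 2n+3 9's (n = 1, 2, …).
Setting n = 6 gives 12, 13, 6, 15 characters in each block.

2222222222220000000000000555555999999999999999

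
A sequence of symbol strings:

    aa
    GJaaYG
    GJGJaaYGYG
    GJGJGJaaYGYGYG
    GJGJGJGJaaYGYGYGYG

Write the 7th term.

Each term wraps the previous one in GJ on the left and YG on the right.
From GJGJGJGJaaYGYGYGYG, 2 further steps: GJGJGJGJaaYGYGYGYG → GJGJGJGJGJaaYGYGYGYGYG → (answer).

GJGJGJGJGJGJaaYGYGYGYGYGYG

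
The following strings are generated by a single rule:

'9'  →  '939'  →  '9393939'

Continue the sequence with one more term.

s(k+1) = s(k)·3·s(k) — each term doubles the last with '3' between the halves.
Doubling 9393939 with '3' between the halves:

939393939393939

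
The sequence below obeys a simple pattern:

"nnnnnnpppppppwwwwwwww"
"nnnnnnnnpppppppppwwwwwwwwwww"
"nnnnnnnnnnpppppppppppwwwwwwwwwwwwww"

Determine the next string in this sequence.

The n-th term is 2n n's then 2n+1 p's then 3n-1 w's, where the shown terms are n = 3, 4, 5.
Setting n = 6 gives 12, 13, 17 characters in each block.

nnnnnnnnnnnnpppppppppppppwwwwwwwwwwwwwwwww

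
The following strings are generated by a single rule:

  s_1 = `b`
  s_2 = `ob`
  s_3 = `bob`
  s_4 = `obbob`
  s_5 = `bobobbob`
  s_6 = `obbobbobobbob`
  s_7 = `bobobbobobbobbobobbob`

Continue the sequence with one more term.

obbobbobobbobbobobbobobbobbobobbob

This is a Fibonacci-style word recurrence s(k) = s(k−2)·s(k−1): e.g. b·ob = bob.
Continuing: obbobbobobbob · bobobbobobbobbobobbob gives term 8.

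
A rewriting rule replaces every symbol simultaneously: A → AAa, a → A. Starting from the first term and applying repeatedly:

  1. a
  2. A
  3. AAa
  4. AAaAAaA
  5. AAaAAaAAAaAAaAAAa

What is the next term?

φ(AAaAAaAAAaAAaAAAa) expands symbol-by-symbol to AAa AAa A AAa AAa A AAa AAa AAa A AAa AAa A AAa AAa AAa A; joining the 17 pieces gives the next term.

AAaAAaAAAaAAaAAAaAAaAAaAAAaAAaAAAaAAaAAaA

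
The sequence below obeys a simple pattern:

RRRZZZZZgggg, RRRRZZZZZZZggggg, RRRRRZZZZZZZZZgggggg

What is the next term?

RRRRRRZZZZZZZZZZZggggggg

Term n consists of n R's, followed by 2n-1 Z's, followed by n+1 g's, where the shown terms are n = 3, 4, 5.
At n = 6 the blocks have lengths 6, 11, 7.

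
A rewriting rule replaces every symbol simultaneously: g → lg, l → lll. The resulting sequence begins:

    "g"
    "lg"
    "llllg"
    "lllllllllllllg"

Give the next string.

Replace each of the 14 characters of lllllllllllllg in place — lll lll lll lll lll lll lll lll lll lll lll lll lll lg — and concatenate.

llllllllllllllllllllllllllllllllllllllllg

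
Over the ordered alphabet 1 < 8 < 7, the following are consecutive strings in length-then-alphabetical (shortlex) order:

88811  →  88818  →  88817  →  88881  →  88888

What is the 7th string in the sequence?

Continuing the enumeration 2 steps past 88888: 88888 → 88887 → (answer).

88871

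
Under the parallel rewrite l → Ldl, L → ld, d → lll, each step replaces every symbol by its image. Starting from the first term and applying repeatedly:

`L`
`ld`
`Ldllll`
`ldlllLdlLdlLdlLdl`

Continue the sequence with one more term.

Replace each of the 17 characters of ldlllLdlLdlLdlLdl in place — Ldl lll Ldl Ldl Ldl ld lll Ldl ld lll Ldl ld lll Ldl ld lll Ldl — and concatenate.

LdllllLdlLdlLdlldlllLdlldlllLdlldlllLdlldlllLdl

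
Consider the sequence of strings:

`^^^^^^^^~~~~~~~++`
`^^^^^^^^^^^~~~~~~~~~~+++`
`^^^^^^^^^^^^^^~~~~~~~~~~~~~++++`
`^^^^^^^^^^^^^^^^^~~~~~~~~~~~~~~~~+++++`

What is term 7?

^^^^^^^^^^^^^^^^^^^^^^^^^^~~~~~~~~~~~~~~~~~~~~~~~~~++++++++

The n-th term is 3n+2 ^'s then 3n+1 ~'s then n +'s, where the shown terms are n = 2, 3, 4, 5.
Setting n = 8 gives 26, 25, 8 characters in each block.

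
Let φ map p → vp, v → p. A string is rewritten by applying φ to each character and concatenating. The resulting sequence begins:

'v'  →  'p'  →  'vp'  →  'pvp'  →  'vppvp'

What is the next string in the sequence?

pvpvppvp

Apply φ to vppvp symbol by symbol: v→p, p→vp, p→vp, v→p, p→vp; joined: p vp vp p vp.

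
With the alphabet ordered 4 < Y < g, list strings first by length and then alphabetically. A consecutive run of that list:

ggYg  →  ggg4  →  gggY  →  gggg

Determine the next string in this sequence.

After gggg the length-4 strings are exhausted; the first length-5 string is 5 copies of 4.

44444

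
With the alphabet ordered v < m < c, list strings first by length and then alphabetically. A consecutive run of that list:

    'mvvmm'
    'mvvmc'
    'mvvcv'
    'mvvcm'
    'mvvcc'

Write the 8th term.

mvmvc

Continuing the enumeration 3 steps past mvvcc: mvvcc → mvmvv → mvmvm → (answer).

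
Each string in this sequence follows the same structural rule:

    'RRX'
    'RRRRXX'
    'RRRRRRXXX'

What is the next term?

RRRRRRRRXXXX

The n-th term is 2n R's then n X's (n = 1, 2, …).
For the next term, n = 4, so the run lengths are 8, 4.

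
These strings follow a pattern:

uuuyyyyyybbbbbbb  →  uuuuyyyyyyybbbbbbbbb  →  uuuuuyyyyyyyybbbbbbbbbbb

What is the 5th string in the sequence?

uuuuuuuyyyyyyyyyybbbbbbbbbbbbbbb

The n-th term is n u's then n+3 y's then 2n+1 b's, where the shown terms are n = 3, 4, 5.
For term 5, n = 7, so the run lengths are 7, 10, 15.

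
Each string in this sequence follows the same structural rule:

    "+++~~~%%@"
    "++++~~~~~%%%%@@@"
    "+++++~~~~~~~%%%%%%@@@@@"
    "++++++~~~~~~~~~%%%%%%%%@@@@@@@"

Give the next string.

Each string has the form +^{n+2} ~^{2n+1} %^{2n} @^{2n-1} (n = 1, 2, …).
Setting n = 5 gives 7, 11, 10, 9 characters in each block.

+++++++~~~~~~~~~~~%%%%%%%%%%@@@@@@@@@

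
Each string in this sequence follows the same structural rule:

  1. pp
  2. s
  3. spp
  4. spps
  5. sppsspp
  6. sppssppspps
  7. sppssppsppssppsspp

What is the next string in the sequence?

sppssppsppssppssppsppssppspps

This is a Fibonacci-style word recurrence s(k) = s(k−1)·s(k−2): e.g. s·pp = spp.
Continuing: sppssppsppssppsspp · sppssppspps gives term 8.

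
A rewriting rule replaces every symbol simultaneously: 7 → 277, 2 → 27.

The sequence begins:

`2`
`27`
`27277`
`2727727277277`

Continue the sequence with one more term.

2727727277277272772727727727277277

φ(2727727277277) expands symbol-by-symbol to 27 277 27 277 277 27 277 27 277 277 27 277 277; joining the 13 pieces gives the next term.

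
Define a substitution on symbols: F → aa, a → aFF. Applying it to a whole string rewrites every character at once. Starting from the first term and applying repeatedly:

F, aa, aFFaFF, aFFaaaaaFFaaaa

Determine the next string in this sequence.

Rewriting the 14 symbols of aFFaaaaaFFaaaa one by one yields aFF aa aa aFF aFF aFF aFF aFF aa aa aFF aFF aFF aFF; concatenated:

aFFaaaaaFFaFFaFFaFFaFFaaaaaFFaFFaFFaFF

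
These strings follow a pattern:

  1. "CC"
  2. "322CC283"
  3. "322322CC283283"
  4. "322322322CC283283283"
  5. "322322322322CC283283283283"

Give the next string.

s(k+1) = 322·s(k)·283, so each term gains 322 as a prefix and 283 as a suffix.
Applying this once more to 322322322322CC283283283283:

322322322322322CC283283283283283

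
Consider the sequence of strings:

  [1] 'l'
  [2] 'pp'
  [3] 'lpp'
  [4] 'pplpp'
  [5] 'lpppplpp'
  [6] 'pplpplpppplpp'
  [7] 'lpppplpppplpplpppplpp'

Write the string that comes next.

pplpplpppplpplpppplpppplpplpppplpp

Each term (from the third on) is the two preceding terms concatenated in order: term 3 = l·pp = lpp.
So term 8 is pplpplpppplpp·lpppplpppplpplpppplpp.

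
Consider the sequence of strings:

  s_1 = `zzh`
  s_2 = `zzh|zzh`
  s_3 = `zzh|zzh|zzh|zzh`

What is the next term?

Every step duplicates the string with '|' between the halves.
One more doubling of zzh|zzh|zzh|zzh gives the answer.

zzh|zzh|zzh|zzh|zzh|zzh|zzh|zzh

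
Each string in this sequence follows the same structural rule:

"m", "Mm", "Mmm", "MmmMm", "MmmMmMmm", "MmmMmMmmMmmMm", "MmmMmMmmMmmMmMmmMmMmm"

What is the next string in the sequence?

This is a Fibonacci-style word recurrence s(k) = s(k−1)·s(k−2): e.g. Mm·m = Mmm.
The next term joins MmmMmMmmMmmMmMmmMmMmm and MmmMmMmmMmmMm.

MmmMmMmmMmmMmMmmMmMmmMmmMmMmmMmmMm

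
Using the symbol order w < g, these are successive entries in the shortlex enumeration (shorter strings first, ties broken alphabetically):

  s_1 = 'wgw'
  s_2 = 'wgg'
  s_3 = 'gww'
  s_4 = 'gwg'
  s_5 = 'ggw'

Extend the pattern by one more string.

Treat ggw as a base-2 numeral over the given alphabet and add one, carrying through any trailing g's.

ggg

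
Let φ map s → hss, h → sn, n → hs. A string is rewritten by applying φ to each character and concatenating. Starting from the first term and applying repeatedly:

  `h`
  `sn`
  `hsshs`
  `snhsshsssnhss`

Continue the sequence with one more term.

hsshssnhsshsssnhsshsshsshssnhsshss

φ(snhsshsssnhss) expands symbol-by-symbol to hss hs sn hss hss sn hss hss hss hs sn hss hss; joining the 13 pieces gives the next term.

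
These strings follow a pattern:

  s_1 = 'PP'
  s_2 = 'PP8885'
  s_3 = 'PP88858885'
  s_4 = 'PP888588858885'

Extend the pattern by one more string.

PP8885888588858885

The strings grow by a fixed suffix 8885 each time.
One more step from PP888588858885 gives the answer.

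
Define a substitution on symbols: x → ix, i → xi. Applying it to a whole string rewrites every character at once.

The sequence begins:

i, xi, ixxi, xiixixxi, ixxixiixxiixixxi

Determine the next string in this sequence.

xiixixxiixxixiixixxixiixxiixixxi

Applying the rule to each of the 16 symbols of ixxixiixxiixixxi gives the pieces xi ix ix xi ix xi xi ix ix xi xi ix xi ix ix xi, which concatenate to the answer.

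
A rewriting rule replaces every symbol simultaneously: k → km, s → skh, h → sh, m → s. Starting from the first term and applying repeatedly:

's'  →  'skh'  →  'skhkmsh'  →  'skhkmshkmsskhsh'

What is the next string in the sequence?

skhkmshkmsskhshkmsskhskhkmshskhsh

Replace each of the 15 characters of skhkmshkmsskhsh in place — skh km sh km s skh sh km s skh skh km sh skh sh — and concatenate.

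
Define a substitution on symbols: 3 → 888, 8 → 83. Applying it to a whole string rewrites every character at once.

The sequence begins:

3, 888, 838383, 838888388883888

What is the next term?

φ(838888388883888) expands symbol-by-symbol to 83 888 83 83 83 83 888 83 83 83 83 888 83 83 83; joining the 15 pieces gives the next term.

838888383838388883838383888838383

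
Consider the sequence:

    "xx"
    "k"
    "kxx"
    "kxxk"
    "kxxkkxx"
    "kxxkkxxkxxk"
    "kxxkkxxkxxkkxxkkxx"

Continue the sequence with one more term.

This is a Fibonacci-style word recurrence s(k) = s(k−1)·s(k−2): e.g. k·xx = kxx.
Continuing: kxxkkxxkxxkkxxkkxx · kxxkkxxkxxk gives term 8.

kxxkkxxkxxkkxxkkxxkxxkkxxkxxk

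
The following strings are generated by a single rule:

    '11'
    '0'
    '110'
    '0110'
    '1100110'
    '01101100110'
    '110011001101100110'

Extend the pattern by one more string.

This is a Fibonacci-style word recurrence s(k) = s(k−2)·s(k−1): e.g. 11·0 = 110.
Continuing: 01101100110 · 110011001101100110 gives term 8.

01101100110110011001101100110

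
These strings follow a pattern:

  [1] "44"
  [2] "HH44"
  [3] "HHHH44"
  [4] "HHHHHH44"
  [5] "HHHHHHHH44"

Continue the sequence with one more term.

HHHHHHHHHH44

Each term is the previous one with HH prepended.
One more step from HHHHHHHH44 gives the answer.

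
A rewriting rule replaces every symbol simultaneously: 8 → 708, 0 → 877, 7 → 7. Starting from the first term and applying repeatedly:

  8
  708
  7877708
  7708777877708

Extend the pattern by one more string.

77877708777708777877708

Applying the rule to each of the 13 symbols of 7708777877708 gives the pieces 7 7 877 708 7 7 7 708 7 7 7 877 708, which concatenate to the answer.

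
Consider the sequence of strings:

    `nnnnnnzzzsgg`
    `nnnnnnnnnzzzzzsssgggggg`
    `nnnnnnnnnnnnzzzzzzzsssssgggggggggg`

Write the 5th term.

Each string has the form n^{3n+3} z^{2n+1} s^{2n-1} g^{4n-2} (n = 1, 2, …).
Setting n = 5 gives 18, 11, 9, 18 characters in each block.

nnnnnnnnnnnnnnnnnnzzzzzzzzzzzsssssssssgggggggggggggggggg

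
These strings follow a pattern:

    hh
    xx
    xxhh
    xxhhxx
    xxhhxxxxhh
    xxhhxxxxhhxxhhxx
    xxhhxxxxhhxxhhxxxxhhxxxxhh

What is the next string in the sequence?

xxhhxxxxhhxxhhxxxxhhxxxxhhxxhhxxxxhhxxhhxx

From term 3 onward, concatenate the last term with the second-to-last: xx·hh = xxhh, xxhh·xx = xxhhxx, …
So term 8 is xxhhxxxxhhxxhhxxxxhhxxxxhh·xxhhxxxxhhxxhhxx.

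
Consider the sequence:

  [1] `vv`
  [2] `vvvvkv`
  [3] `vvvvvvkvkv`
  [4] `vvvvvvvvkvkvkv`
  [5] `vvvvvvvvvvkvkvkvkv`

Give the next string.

vvvvvvvvvvvvkvkvkvkvkv

s(k+1) = vv·s(k)·kv, so each term gains vv as a prefix and kv as a suffix.
So the next term is vv·vvvvvvvvvvkvkvkvkv·kv.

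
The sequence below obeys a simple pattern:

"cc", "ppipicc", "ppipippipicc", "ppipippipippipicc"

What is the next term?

ppipippipippipippipicc

The strings grow by a fixed prefix ppipi each time.
One more step from ppipippipippipicc gives the answer.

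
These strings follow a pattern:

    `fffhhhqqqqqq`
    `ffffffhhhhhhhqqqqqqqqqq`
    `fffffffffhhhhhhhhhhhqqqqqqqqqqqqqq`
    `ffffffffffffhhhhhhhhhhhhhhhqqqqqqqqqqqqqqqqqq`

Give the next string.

Each string has the form f^{3n} h^{4n-1} q^{4n+2} (n = 1, 2, …).
Setting n = 5 gives 15, 19, 22 characters in each block.

fffffffffffffffhhhhhhhhhhhhhhhhhhhqqqqqqqqqqqqqqqqqqqqqq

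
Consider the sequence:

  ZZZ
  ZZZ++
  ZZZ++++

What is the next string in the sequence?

Each term is the previous one with ++ appended.
So the next term is ZZZ++++·++.

ZZZ++++++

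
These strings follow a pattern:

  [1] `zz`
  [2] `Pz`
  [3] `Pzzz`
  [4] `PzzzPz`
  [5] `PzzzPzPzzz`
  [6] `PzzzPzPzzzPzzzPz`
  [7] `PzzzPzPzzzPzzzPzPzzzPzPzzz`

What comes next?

PzzzPzPzzzPzzzPzPzzzPzPzzzPzzzPzPzzzPzzzPz

This is a Fibonacci-style word recurrence s(k) = s(k−1)·s(k−2): e.g. Pz·zz = Pzzz.
Continuing: PzzzPzPzzzPzzzPzPzzzPzPzzz · PzzzPzPzzzPzzzPz gives term 8.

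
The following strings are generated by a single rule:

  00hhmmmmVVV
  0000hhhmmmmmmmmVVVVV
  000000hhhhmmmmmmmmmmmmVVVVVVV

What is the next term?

Each string has the form 0^{2n} h^{n+1} m^{4n} V^{2n+1} (n = 1, 2, …).
For the next term, n = 4, so the run lengths are 8, 5, 16, 9.

00000000hhhhhmmmmmmmmmmmmmmmmVVVVVVVVV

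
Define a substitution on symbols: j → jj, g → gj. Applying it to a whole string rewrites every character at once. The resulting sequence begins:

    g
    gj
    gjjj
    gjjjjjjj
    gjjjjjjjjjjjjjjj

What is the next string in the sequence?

Applying the rule to each of the 16 symbols of gjjjjjjjjjjjjjjj gives the pieces gj jj jj jj jj jj jj jj jj jj jj jj jj jj jj jj, which concatenate to the answer.

gjjjjjjjjjjjjjjjjjjjjjjjjjjjjjjj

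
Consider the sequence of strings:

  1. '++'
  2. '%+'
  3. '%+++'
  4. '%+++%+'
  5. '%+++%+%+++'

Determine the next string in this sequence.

%+++%+%+++%+++%+

This is a Fibonacci-style word recurrence s(k) = s(k−1)·s(k−2): e.g. %+·++ = %+++.
Continuing: %+++%+%+++ · %+++%+ gives term 6.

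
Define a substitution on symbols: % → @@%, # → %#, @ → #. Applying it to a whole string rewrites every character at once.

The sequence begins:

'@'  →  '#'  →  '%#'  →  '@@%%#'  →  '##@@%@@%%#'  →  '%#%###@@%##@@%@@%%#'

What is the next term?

@@%%#@@%%#%#%###@@%%#%###@@%##@@%@@%%#

Replace each of the 19 characters of %#%###@@%##@@%@@%%# in place — @@% %# @@% %# %# %# # # @@% %# %# # # @@% # # @@% @@% %# — and concatenate.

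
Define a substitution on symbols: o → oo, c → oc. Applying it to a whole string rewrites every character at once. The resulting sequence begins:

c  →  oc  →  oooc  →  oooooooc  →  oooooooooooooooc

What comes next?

oooooooooooooooooooooooooooooooc

φ(oooooooooooooooc) expands symbol-by-symbol to oo oo oo oo oo oo oo oo oo oo oo oo oo oo oo oc; joining the 16 pieces gives the next term.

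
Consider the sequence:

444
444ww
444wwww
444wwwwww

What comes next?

444wwwwwwww

Every step adds ww to the end: s(k+1) = s(k)·ww.
So the next term is 444wwwwww·ww.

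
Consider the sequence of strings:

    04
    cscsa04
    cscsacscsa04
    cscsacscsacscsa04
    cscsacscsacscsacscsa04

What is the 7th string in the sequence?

cscsacscsacscsacscsacscsacscsa04

Every step adds cscsa at the front: s(k+1) = cscsa·s(k).
From cscsacscsacscsacscsa04, 2 further steps: cscsacscsacscsacscsa04 → cscsacscsacscsacscsacscsa04 → (answer).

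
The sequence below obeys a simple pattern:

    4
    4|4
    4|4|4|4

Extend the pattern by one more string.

4|4|4|4|4|4|4|4

s(k+1) = s(k)·|·s(k) — each term doubles the last with '|' between the halves.
So the next term is two copies of 4|4|4|4 with '|' between the halves.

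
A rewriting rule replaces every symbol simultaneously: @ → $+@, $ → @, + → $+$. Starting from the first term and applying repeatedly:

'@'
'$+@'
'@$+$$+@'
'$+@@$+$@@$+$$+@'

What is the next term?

@$+$$+@$+@@$+$@$+@$+@@$+$@@$+$$+@

Applying the rule to each of the 15 symbols of $+@@$+$@@$+$$+@ gives the pieces @ $+$ $+@ $+@ @ $+$ @ $+@ $+@ @ $+$ @ @ $+$ $+@, which concatenate to the answer.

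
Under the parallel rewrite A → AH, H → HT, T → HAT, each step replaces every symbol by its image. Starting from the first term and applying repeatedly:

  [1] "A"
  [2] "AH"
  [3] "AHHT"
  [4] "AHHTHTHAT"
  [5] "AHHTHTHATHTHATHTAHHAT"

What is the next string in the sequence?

AHHTHTHATHTHATHTAHHATHTHATHTAHHATHTHATAHHTHTAHHAT

Replace each of the 21 characters of AHHTHTHATHTHATHTAHHAT in place — AH HT HT HAT HT HAT HT AH HAT HT HAT HT AH HAT HT HAT AH HT HT AH HAT — and concatenate.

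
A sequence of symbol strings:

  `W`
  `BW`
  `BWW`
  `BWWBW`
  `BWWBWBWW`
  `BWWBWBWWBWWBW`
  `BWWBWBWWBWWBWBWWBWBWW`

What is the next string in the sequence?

BWWBWBWWBWWBWBWWBWBWWBWWBWBWWBWWBW

From term 3 onward, concatenate the last term with the second-to-last: BW·W = BWW, BWW·BW = BWWBW, …
The next term joins BWWBWBWWBWWBWBWWBWBWW and BWWBWBWWBWWBW.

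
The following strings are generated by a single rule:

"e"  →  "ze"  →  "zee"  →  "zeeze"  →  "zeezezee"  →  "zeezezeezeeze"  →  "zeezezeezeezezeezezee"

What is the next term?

From term 3 onward, concatenate the last term with the second-to-last: ze·e = zee, zee·ze = zeeze, …
Continuing: zeezezeezeezezeezezee · zeezezeezeeze gives term 8.

zeezezeezeezezeezezeezeezezeezeeze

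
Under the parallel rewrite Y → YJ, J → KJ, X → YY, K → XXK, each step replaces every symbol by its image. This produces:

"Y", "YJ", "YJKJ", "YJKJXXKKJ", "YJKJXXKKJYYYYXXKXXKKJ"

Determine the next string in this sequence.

Replace each of the 21 characters of YJKJXXKKJYYYYXXKXXKKJ in place — YJ KJ XXK KJ YY YY XXK XXK KJ YJ YJ YJ YJ YY YY XXK YY YY XXK XXK KJ — and concatenate.

YJKJXXKKJYYYYXXKXXKKJYJYJYJYJYYYYXXKYYYYXXKXXKKJ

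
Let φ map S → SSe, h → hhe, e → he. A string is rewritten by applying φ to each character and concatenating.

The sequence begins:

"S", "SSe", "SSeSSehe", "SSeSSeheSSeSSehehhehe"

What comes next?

SSeSSeheSSeSSehehheheSSeSSeheSSeSSehehhehehhehhehehhehe

Applying the rule to each of the 21 symbols of SSeSSeheSSeSSehehhehe gives the pieces SSe SSe he SSe SSe he hhe he SSe SSe he SSe SSe he hhe he hhe hhe he hhe he, which concatenate to the answer.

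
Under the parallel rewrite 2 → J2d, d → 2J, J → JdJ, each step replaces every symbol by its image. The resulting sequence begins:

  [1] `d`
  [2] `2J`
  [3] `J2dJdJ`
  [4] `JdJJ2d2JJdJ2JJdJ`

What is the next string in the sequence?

Rewriting the 16 symbols of JdJJ2d2JJdJ2JJdJ one by one yields JdJ 2J JdJ JdJ J2d 2J J2d JdJ JdJ 2J JdJ J2d JdJ JdJ 2J JdJ; concatenated:

JdJ2JJdJJdJJ2d2JJ2dJdJJdJ2JJdJJ2dJdJJdJ2JJdJ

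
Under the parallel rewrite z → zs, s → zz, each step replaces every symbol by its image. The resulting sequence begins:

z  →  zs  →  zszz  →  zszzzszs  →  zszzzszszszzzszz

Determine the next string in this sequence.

zszzzszszszzzszzzszzzszszszzzszs

Replace each of the 16 characters of zszzzszszszzzszz in place — zs zz zs zs zs zz zs zz zs zz zs zs zs zz zs zs — and concatenate.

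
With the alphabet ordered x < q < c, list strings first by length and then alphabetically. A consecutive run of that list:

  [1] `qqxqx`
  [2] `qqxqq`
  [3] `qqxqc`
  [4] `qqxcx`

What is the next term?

qqxcq

The successor of qqxcx increments the rightmost position that isn't already c and resets every position after it to x.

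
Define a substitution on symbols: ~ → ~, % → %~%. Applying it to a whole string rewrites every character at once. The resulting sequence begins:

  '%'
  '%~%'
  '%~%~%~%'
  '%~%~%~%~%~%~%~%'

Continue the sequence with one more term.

Rewriting the 15 symbols of %~%~%~%~%~%~%~% one by one yields %~% ~ %~% ~ %~% ~ %~% ~ %~% ~ %~% ~ %~% ~ %~%; concatenated:

%~%~%~%~%~%~%~%~%~%~%~%~%~%~%~%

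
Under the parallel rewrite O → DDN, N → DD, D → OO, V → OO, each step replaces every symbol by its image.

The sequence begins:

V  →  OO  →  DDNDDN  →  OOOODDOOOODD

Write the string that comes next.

DDNDDNDDNDDNOOOODDNDDNDDNDDNOOOO

Apply φ to OOOODDOOOODD symbol by symbol: O→DDN, O→DDN, O→DDN, O→DDN, D→OO, D→OO, O→DDN, O→DDN, O→DDN, O→DDN, D→OO, D→OO; joined: DDN DDN DDN DDN OO OO DDN DDN DDN DDN OO OO.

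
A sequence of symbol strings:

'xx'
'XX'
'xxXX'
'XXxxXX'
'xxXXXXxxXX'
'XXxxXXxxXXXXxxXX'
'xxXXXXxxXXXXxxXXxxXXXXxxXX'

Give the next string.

XXxxXXxxXXXXxxXXxxXXXXxxXXXXxxXXxxXXXXxxXX

From term 3 onward, concatenate the second-to-last term with the last: xx·XX = xxXX, XX·xxXX = XXxxXX, …
So term 8 is XXxxXXxxXXXXxxXX·xxXXXXxxXXXXxxXXxxXXXXxxXX.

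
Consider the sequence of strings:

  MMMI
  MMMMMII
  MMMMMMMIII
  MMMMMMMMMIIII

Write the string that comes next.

MMMMMMMMMMMIIIII

The n-th term is 2n+1 M's then n I's (n = 1, 2, …).
Setting n = 5 gives 11, 5 characters in each block.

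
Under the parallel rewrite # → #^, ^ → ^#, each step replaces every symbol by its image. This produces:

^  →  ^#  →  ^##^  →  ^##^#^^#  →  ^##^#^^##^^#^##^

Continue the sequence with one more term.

φ(^##^#^^##^^#^##^) expands symbol-by-symbol to ^# #^ #^ ^# #^ ^# ^# #^ #^ ^# ^# #^ ^# #^ #^ ^#; joining the 16 pieces gives the next term.

^##^#^^##^^#^##^#^^#^##^^##^#^^#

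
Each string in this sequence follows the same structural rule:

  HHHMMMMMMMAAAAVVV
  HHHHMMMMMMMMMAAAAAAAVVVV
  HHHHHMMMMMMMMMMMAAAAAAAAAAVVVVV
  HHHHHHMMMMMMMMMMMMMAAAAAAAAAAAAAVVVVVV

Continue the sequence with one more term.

HHHHHHHMMMMMMMMMMMMMMMAAAAAAAAAAAAAAAAVVVVVVV

Each string has the form H^{n+1} M^{2n+3} A^{3n-2} V^{n+1}, where the shown terms are n = 2, 3, 4, 5.
At n = 6 the blocks have lengths 7, 15, 16, 7.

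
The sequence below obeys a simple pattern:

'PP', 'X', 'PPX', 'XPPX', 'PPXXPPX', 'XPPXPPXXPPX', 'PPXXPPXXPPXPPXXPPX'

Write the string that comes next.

This is a Fibonacci-style word recurrence s(k) = s(k−2)·s(k−1): e.g. PP·X = PPX.
The next term joins XPPXPPXXPPX and PPXXPPXXPPXPPXXPPX.

XPPXPPXXPPXPPXXPPXXPPXPPXXPPX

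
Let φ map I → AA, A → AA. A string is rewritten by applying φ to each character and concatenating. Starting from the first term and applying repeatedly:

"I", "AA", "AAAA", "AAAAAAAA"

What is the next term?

Rewriting each symbol of AAAAAAAA: A→AA, A→AA, A→AA, A→AA, A→AA, A→AA, A→AA, A→AA, which concatenates to AA AA AA AA AA AA AA AA.

AAAAAAAAAAAAAAAA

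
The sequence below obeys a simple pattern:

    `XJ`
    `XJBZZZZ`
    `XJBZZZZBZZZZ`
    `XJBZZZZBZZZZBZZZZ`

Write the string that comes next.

Every step adds BZZZZ to the end: s(k+1) = s(k)·BZZZZ.
One more step from XJBZZZZBZZZZBZZZZ gives the answer.

XJBZZZZBZZZZBZZZZBZZZZ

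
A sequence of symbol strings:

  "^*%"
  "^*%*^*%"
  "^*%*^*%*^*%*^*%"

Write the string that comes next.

s(k+1) = s(k)·*·s(k) — each term doubles the last with '*' between the halves.
One more doubling of ^*%*^*%*^*%*^*% gives the answer.

^*%*^*%*^*%*^*%*^*%*^*%*^*%*^*%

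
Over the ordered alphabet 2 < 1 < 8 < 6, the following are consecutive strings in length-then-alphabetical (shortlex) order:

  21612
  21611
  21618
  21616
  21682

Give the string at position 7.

Stepping forward 2 times from 21682: 21682 → 21681, then the target.

21688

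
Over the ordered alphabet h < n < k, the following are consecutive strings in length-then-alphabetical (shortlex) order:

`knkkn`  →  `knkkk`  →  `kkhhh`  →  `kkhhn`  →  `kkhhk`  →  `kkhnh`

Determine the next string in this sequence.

kkhnn

Treat kkhnh as a base-3 numeral over the given alphabet and add one, carrying through any trailing k's.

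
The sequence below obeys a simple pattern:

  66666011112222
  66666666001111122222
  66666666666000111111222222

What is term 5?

66666666666666666000001111111122222222

Reading off run lengths: 6 runs 5, 8, 11; 0 runs 1, 2, 3; 1 runs 4, 5, 6; 2 runs 4, 5, 6 — each is linear in n, where the shown terms are n = 2, 3, 4.
At n = 6 the blocks have lengths 17, 5, 8, 8.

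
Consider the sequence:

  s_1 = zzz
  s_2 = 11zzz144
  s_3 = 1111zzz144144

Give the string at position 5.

s(k+1) = 11·s(k)·144, so each term gains 11 as a prefix and 144 as a suffix.
From 1111zzz144144, 2 further steps: 1111zzz144144 → 111111zzz144144144 → (answer).

11111111zzz144144144144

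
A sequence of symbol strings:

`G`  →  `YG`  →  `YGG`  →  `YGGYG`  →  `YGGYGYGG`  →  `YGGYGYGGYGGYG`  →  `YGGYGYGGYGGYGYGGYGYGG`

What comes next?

Each term (from the third on) is the previous term followed by the one before it: term 3 = YG·G = YGG.
Continuing: YGGYGYGGYGGYGYGGYGYGG · YGGYGYGGYGGYG gives term 8.

YGGYGYGGYGGYGYGGYGYGGYGGYGYGGYGGYG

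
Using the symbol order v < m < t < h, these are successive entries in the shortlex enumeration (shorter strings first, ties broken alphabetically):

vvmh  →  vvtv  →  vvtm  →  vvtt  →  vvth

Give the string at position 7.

Continuing the enumeration 2 steps past vvth: vvth → vvhv → (answer).

vvhm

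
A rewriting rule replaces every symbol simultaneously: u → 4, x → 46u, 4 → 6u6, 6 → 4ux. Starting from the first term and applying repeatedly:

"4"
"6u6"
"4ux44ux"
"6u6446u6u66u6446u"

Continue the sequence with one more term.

φ(6u6446u6u66u6446u) expands symbol-by-symbol to 4ux 4 4ux 6u6 6u6 4ux 4 4ux 4 4ux 4ux 4 4ux 6u6 6u6 4ux 4; joining the 17 pieces gives the next term.

4ux44ux6u66u64ux44ux44ux4ux44ux6u66u64ux4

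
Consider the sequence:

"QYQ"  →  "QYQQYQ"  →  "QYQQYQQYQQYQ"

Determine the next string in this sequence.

s(k+1) = s(k)·s(k) — each term doubles the last.
One more doubling of QYQQYQQYQQYQ gives the answer.

QYQQYQQYQQYQQYQQYQQYQQYQ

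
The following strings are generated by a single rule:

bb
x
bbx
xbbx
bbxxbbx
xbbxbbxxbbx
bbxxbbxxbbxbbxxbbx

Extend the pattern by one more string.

This is a Fibonacci-style word recurrence s(k) = s(k−2)·s(k−1): e.g. bb·x = bbx.
So term 8 is xbbxbbxxbbx·bbxxbbxxbbxbbxxbbx.

xbbxbbxxbbxbbxxbbxxbbxbbxxbbx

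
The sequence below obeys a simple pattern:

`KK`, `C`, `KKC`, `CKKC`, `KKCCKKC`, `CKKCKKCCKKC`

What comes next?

From term 3 onward, concatenate the second-to-last term with the last: KK·C = KKC, C·KKC = CKKC, …
So term 7 is KKCCKKC·CKKCKKCCKKC.

KKCCKKCCKKCKKCCKKC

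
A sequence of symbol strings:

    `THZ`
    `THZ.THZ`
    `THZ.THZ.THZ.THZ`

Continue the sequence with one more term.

THZ.THZ.THZ.THZ.THZ.THZ.THZ.THZ

Each string is two copies of the previous one joined by '.'.
So the next term is two copies of THZ.THZ.THZ.THZ with '.' between the halves.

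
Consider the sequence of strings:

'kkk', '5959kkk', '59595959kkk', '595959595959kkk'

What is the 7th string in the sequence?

595959595959595959595959kkk

The strings grow by a fixed prefix 5959 each time.
From 595959595959kkk, 3 further steps: 595959595959kkk → 5959595959595959kkk → 59595959595959595959kkk → (answer).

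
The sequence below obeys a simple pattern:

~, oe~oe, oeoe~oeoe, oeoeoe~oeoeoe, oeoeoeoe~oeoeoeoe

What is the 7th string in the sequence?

oeoeoeoeoeoe~oeoeoeoeoeoe

s(k+1) = oe·s(k)·oe, so each term gains oe as a prefix and oe as a suffix.
From oeoeoeoe~oeoeoeoe, 2 further steps: oeoeoeoe~oeoeoeoe → oeoeoeoeoe~oeoeoeoeoe → (answer).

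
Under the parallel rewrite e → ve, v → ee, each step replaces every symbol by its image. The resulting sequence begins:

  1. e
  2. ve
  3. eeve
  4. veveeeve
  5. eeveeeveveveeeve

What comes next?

φ(eeveeeveveveeeve) expands symbol-by-symbol to ve ve ee ve ve ve ee ve ee ve ee ve ve ve ee ve; joining the 16 pieces gives the next term.

veveeeveveveeeveeeveeeveveveeeve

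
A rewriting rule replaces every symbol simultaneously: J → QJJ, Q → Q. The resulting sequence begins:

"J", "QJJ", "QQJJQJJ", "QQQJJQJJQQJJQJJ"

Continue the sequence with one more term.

Applying the rule to each of the 15 symbols of QQQJJQJJQQJJQJJ gives the pieces Q Q Q QJJ QJJ Q QJJ QJJ Q Q QJJ QJJ Q QJJ QJJ, which concatenate to the answer.

QQQQJJQJJQQJJQJJQQQJJQJJQQJJQJJ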